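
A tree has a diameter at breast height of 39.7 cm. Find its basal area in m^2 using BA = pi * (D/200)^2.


D/200 = 39.7/200 = 0.1985 m
(D/200)^2 = 0.1985^2 = 0.03940225
BA = 3.141593 * 0.03940225 = 0.123786 ≈ 0.1238 m^2

0.1238 m^2


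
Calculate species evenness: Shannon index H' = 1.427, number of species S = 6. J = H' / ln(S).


ln(6) = 1.79176
J = H' / ln(S) = 1.427 / 1.79176 = 0.796424 ≈ 0.7964

0.7964


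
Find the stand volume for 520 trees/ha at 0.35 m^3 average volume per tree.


V_stand = 520 * 0.35 = 182.0 m^3/ha

182.0 m^3/ha


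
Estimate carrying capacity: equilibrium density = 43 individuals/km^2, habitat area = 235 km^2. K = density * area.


K = 43 * 235 = 10105 individuals

10105 individuals


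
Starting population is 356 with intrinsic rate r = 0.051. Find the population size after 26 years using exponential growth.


r*t = 0.051 * 26 = 1.326
exp(1.326) = 3.76595
N = 356 * 3.76595 = 1340.68 ≈ 1341

1341


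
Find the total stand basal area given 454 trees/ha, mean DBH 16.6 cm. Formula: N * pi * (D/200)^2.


(D/200)^2 = (16.6/200)^2 = 0.083^2 = 0.006889
Individual BA = 3.141593 * 0.006889 = 0.0216424 m^2
Stand BA = 454 * 0.0216424 = 9.82565 ≈ 9.83 m^2/ha

9.83 m^2/ha


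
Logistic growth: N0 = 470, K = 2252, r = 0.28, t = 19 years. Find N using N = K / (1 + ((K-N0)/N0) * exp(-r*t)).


(K - N0)/N0 = (2252 - 470)/470 = 1782/470 = 3.79149
r*t = 0.28 * 19 = 5.32; exp(-5.32) = 0.00489275
3.79149 * 0.00489275 = 0.0185508
1 + 0.0185508 = 1.01855
N = 2252 / 1.01855 = 2210.99 ≈ 2211

2211


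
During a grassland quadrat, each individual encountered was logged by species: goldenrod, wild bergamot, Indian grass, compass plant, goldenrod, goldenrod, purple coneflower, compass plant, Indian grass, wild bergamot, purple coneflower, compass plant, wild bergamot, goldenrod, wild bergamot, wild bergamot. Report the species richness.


Total individuals logged = 16
Distinct species (count of individuals): goldenrod (4), wild bergamot (5), Indian grass (2), compass plant (3), purple coneflower (2)
Species richness = number of distinct species = 5

5


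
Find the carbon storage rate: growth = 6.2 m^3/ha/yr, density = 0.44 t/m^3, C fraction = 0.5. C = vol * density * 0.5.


C = 6.2 * 0.44 * 0.5 = 1.364 ≈ 1.36 t C/ha/yr

1.36 t C/ha/yr


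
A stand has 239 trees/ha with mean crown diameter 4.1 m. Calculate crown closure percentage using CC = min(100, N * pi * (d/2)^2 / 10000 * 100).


(d/2)^2 = (4.1/2)^2 = 2.05^2 = 4.2025
Crown area = 3.141593 * 4.2025 = 13.2025 m^2
N * area / 10000 * 100 = 239 * 13.2025 / 10000 * 100 = 31.5540
CC = min(100, 31.5540) = 31.5540 ≈ 31.6%

31.6%


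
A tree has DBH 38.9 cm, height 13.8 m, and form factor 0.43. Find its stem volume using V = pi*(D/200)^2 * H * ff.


(D/200)^2 = (38.9/200)^2 = 0.1945^2 = 0.03783025
BA = 3.141593 * 0.03783025 = 0.118847 m^2
V = 0.118847 * 13.8 * 0.43 = 0.705238 ≈ 0.705 m^3

0.705 m^3


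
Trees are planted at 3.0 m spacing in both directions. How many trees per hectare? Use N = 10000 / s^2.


N = 10000 / 3.0^2 = 10000 / 9 = 1111.11 ≈ 1111 trees/ha

1111 trees/ha


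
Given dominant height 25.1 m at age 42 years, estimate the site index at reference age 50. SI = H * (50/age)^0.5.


50/42 = 1.19048
(1.19048)^0.5 = 1.09109
SI = 25.1 * 1.09109 = 27.3864 ≈ 27.4 m

27.4 m


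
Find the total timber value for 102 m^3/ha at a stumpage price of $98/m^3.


Value = 102 * 98 = $9996/ha

$9996/ha


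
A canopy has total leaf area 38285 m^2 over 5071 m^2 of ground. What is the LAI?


LAI = 38285 / 5071 = 7.5498 ≈ 7.55

7.55


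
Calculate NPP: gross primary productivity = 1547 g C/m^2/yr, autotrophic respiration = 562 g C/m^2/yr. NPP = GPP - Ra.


NPP = GPP - Ra = 1547 - 562 = 985 g C/m^2/yr

985 g C/m^2/yr


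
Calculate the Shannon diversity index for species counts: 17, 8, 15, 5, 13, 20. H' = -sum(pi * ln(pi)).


Total N = 17 + 8 + 15 + 5 + 13 + 20 = 78
Per-species terms:
  p = 17/78 = 0.217949; ln(p) = -1.523494; p*ln(p) = 0.217949 * (-1.523494) = -0.332044
  p = 8/78 = 0.102564; ln(p) = -2.277268; p*ln(p) = 0.102564 * (-2.277268) = -0.233566
  p = 15/78 = 0.192308; ln(p) = -1.648657; p*ln(p) = 0.192308 * (-1.648657) = -0.317050
  p = 5/78 = 0.064103; ln(p) = -2.747264; p*ln(p) = 0.064103 * (-2.747264) = -0.176108
  p = 13/78 = 0.166667; ln(p) = -1.791757; p*ln(p) = 0.166667 * (-1.791757) = -0.298627
  p = 20/78 = 0.256410; ln(p) = -1.360978; p*ln(p) = 0.256410 * (-1.360978) = -0.348968
sum(p*ln(p)) = (-0.332044) + (-0.233566) + (-0.317050) + (-0.176108) + (-0.298627) + (-0.348968) = -1.706363
H' = -(-1.706363) = 1.706363 ≈ 1.7064

1.7064


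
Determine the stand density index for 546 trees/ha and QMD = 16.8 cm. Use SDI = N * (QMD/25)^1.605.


QMD/25 = 16.8/25 = 0.672
(0.672)^1.605 = exp(1.605 * ln(0.672)) = exp(1.605 * (-0.397497)) = exp(-0.637983) = 0.528357
SDI = 546 * 0.528357 = 288.483 ≈ 288

288


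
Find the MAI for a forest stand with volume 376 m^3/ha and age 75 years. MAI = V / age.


MAI = 376 / 75 = 5.0133 ≈ 5.01 m^3/ha/yr

5.01 m^3/ha/yr


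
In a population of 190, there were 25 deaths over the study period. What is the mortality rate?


Mortality rate = 25 / 190 = 0.131579 ≈ 0.1316

0.1316


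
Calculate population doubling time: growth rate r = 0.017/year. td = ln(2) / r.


td = ln(2) / 0.017 = 0.693147 / 0.017 = 40.7734 ≈ 40.8 years

40.8 years


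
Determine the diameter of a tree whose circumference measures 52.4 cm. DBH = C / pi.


DBH = C / pi = 52.4 / 3.141593 = 16.6794 ≈ 16.68 cm

16.68 cm


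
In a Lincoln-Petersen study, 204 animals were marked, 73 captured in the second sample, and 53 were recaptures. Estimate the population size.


N = M * C / R = 204 * 73 / 53 = 14892 / 53 = 280.98 ≈ 281

281 individuals


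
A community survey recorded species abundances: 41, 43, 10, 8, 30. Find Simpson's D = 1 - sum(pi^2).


Total N = 41 + 43 + 10 + 8 + 30 = 132
Per-species terms:
  p = 41/132 = 0.310606; p^2 = 0.310606^2 = 0.096476
  p = 43/132 = 0.325758; p^2 = 0.325758^2 = 0.106118
  p = 10/132 = 0.075758; p^2 = 0.075758^2 = 0.005739
  p = 8/132 = 0.060606; p^2 = 0.060606^2 = 0.003673
  p = 30/132 = 0.227273; p^2 = 0.227273^2 = 0.051653
sum(p^2) = 0.096476 + 0.106118 + 0.005739 + 0.003673 + 0.051653 = 0.263659
D = 1 - 0.263659 = 0.736341 ≈ 0.7363

0.7363


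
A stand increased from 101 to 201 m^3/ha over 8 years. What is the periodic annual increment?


PAI = (V2 - V1) / period = (201 - 101) / 8 = 100 / 8 = 12.50 m^3/ha/yr

12.50 m^3/ha/yr


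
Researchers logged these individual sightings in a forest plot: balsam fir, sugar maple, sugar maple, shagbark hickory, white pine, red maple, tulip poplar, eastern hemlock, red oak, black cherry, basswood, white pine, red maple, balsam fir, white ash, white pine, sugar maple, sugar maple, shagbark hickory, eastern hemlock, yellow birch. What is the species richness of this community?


Total individuals logged = 21
Distinct species (count of individuals): balsam fir (2), sugar maple (4), shagbark hickory (2), white pine (3), red maple (2), tulip poplar (1), eastern hemlock (2), red oak (1), black cherry (1), basswood (1), white ash (1), yellow birch (1)
Species richness = number of distinct species = 12

12


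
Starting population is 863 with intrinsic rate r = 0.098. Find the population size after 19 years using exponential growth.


r*t = 0.098 * 19 = 1.862
exp(1.862) = 6.43660
N = 863 * 6.43660 = 5554.79 ≈ 5555

5555


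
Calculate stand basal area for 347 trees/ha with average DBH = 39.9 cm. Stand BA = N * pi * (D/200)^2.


(D/200)^2 = (39.9/200)^2 = 0.1995^2 = 0.03980025
Individual BA = 3.141593 * 0.03980025 = 0.125036 m^2
Stand BA = 347 * 0.125036 = 43.3875 ≈ 43.39 m^2/ha

43.39 m^2/ha


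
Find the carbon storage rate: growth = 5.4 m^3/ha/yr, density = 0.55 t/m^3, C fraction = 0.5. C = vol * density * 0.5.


C = 5.4 * 0.55 * 0.5 = 1.485 ≈ 1.49 t C/ha/yr

1.49 t C/ha/yr


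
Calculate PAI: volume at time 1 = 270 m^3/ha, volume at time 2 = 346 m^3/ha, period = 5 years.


PAI = (V2 - V1) / period = (346 - 270) / 5 = 76 / 5 = 15.20 m^3/ha/yr

15.20 m^3/ha/yr


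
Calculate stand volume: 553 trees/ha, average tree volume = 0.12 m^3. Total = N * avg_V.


V_stand = 553 * 0.12 = 66.36 ≈ 66.4 m^3/ha

66.4 m^3/ha


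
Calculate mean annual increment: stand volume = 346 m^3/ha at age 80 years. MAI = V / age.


MAI = 346 / 80 = 4.3250 ≈ 4.33 m^3/ha/yr

4.33 m^3/ha/yr


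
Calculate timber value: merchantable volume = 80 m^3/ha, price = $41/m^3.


Value = 80 * 41 = $3280/ha

$3280/ha


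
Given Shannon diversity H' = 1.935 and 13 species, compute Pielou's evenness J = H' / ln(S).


ln(13) = 2.56495
J = H' / ln(S) = 1.935 / 2.56495 = 0.754401 ≈ 0.7544

0.7544


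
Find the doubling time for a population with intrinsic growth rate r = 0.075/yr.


td = ln(2) / 0.075 = 0.693147 / 0.075 = 9.24196 ≈ 9.2 years

9.2 years


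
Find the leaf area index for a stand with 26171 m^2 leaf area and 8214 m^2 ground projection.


LAI = 26171 / 8214 = 3.1861 ≈ 3.19

3.19


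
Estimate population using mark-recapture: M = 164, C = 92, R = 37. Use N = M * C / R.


N = M * C / R = 164 * 92 / 37 = 15088 / 37 = 407.78 ≈ 408

408 individuals


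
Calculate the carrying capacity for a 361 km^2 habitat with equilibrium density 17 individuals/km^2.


K = 17 * 361 = 6137 individuals

6137 individuals


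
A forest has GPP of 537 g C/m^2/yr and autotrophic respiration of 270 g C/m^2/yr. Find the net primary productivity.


NPP = GPP - Ra = 537 - 270 = 267 g C/m^2/yr

267 g C/m^2/yr


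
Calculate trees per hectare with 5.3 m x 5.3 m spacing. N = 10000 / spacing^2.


N = 10000 / 5.3^2 = 10000 / 28.09 = 355.999 ≈ 356 trees/ha

356 trees/ha


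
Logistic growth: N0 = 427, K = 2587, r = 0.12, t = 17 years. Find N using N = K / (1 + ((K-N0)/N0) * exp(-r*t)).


(K - N0)/N0 = (2587 - 427)/427 = 2160/427 = 5.05855
r*t = 0.12 * 17 = 2.04; exp(-2.04) = 0.130029
5.05855 * 0.130029 = 0.657758
1 + 0.657758 = 1.65776
N = 2587 / 1.65776 = 1560.54 ≈ 1561

1561


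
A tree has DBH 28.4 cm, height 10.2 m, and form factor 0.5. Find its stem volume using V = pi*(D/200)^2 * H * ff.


(D/200)^2 = (28.4/200)^2 = 0.142^2 = 0.020164
BA = 3.141593 * 0.020164 = 0.0633471 m^2
V = 0.0633471 * 10.2 * 0.5 = 0.323070 ≈ 0.323 m^3

0.323 m^3


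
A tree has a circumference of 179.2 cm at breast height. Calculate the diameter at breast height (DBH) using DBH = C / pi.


DBH = C / pi = 179.2 / 3.141593 = 57.0411 ≈ 57.04 cm

57.04 cm


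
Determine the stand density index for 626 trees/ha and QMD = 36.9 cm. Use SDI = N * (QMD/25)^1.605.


QMD/25 = 36.9/25 = 1.476
(1.476)^1.605 = exp(1.605 * ln(1.476)) = exp(1.605 * 0.389336) = exp(0.624884) = 1.86803
SDI = 626 * 1.86803 = 1169.39 ≈ 1169

1169


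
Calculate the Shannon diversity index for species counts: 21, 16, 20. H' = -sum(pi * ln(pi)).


Total N = 21 + 16 + 20 = 57
Per-species terms:
  p = 21/57 = 0.368421; ln(p) = -0.998529; p*ln(p) = 0.368421 * (-0.998529) = -0.367879
  p = 16/57 = 0.280702; ln(p) = -1.270462; p*ln(p) = 0.280702 * (-1.270462) = -0.356621
  p = 20/57 = 0.350877; ln(p) = -1.047320; p*ln(p) = 0.350877 * (-1.047320) = -0.367480
sum(p*ln(p)) = (-0.367879) + (-0.356621) + (-0.367480) = -1.091980
H' = -(-1.091980) = 1.091980 ≈ 1.0920

1.0920


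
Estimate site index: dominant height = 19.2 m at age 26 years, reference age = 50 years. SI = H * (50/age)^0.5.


50/26 = 1.92308
(1.92308)^0.5 = 1.38675
SI = 19.2 * 1.38675 = 26.6256 ≈ 26.6 m

26.6 m


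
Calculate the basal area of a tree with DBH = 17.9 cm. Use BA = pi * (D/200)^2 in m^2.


D/200 = 17.9/200 = 0.0895 m
(D/200)^2 = 0.0895^2 = 0.00801025
BA = 3.141593 * 0.00801025 = 0.0251649 ≈ 0.0252 m^2

0.0252 m^2


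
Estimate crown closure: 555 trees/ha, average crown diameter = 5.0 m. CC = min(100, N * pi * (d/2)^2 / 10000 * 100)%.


(d/2)^2 = (5.0/2)^2 = 2.5^2 = 6.25
Crown area = 3.141593 * 6.25 = 19.6350 m^2
N * area / 10000 * 100 = 555 * 19.6350 / 10000 * 100 = 108.974
CC = min(100, 108.974) = 100%

100%


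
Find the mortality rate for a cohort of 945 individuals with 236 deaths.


Mortality rate = 236 / 945 = 0.249735 ≈ 0.2497

0.2497


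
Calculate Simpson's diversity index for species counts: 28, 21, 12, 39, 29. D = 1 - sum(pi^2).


Total N = 28 + 21 + 12 + 39 + 29 = 129
Per-species terms:
  p = 28/129 = 0.217054; p^2 = 0.217054^2 = 0.047112
  p = 21/129 = 0.162791; p^2 = 0.162791^2 = 0.026501
  p = 12/129 = 0.093023; p^2 = 0.093023^2 = 0.008653
  p = 39/129 = 0.302326; p^2 = 0.302326^2 = 0.091401
  p = 29/129 = 0.224806; p^2 = 0.224806^2 = 0.050538
sum(p^2) = 0.047112 + 0.026501 + 0.008653 + 0.091401 + 0.050538 = 0.224205
D = 1 - 0.224205 = 0.775795 ≈ 0.7758

0.7758


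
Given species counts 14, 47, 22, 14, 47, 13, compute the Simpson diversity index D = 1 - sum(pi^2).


Total N = 14 + 47 + 22 + 14 + 47 + 13 = 157
Per-species terms:
  p = 14/157 = 0.089172; p^2 = 0.089172^2 = 0.007952
  p = 47/157 = 0.299363; p^2 = 0.299363^2 = 0.089618
  p = 22/157 = 0.140127; p^2 = 0.140127^2 = 0.019636
  p = 14/157 = 0.089172; p^2 = 0.089172^2 = 0.007952
  p = 47/157 = 0.299363; p^2 = 0.299363^2 = 0.089618
  p = 13/157 = 0.082803; p^2 = 0.082803^2 = 0.006856
sum(p^2) = 0.007952 + 0.089618 + 0.019636 + 0.007952 + 0.089618 + 0.006856 = 0.221632
D = 1 - 0.221632 = 0.778368 ≈ 0.7784

0.7784


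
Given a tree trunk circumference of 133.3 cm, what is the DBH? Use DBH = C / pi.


DBH = C / pi = 133.3 / 3.141593 = 42.4307 ≈ 42.43 cm

42.43 cm


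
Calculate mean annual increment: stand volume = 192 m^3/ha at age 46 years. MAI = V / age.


MAI = 192 / 46 = 4.1739 ≈ 4.17 m^3/ha/yr

4.17 m^3/ha/yr


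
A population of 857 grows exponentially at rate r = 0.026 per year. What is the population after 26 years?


r*t = 0.026 * 26 = 0.676
exp(0.676) = 1.96600
N = 857 * 1.96600 = 1684.86 ≈ 1685

1685


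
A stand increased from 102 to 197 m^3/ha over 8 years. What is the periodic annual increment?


PAI = (V2 - V1) / period = (197 - 102) / 8 = 95 / 8 = 11.8750 ≈ 11.88 m^3/ha/yr

11.88 m^3/ha/yr


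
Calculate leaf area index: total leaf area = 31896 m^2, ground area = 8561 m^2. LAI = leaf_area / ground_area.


LAI = 31896 / 8561 = 3.7257 ≈ 3.73

3.73


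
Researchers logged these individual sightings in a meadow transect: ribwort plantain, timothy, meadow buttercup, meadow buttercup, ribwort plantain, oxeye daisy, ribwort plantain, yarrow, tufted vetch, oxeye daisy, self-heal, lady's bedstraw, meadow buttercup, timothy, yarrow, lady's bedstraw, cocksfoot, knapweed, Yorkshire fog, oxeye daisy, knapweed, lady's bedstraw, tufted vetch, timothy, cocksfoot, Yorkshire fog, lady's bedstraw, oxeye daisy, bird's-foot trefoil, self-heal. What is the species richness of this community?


Total individuals logged = 30
Distinct species (count of individuals): ribwort plantain (3), timothy (3), meadow buttercup (3), oxeye daisy (4), yarrow (2), tufted vetch (2), self-heal (2), lady's bedstraw (4), cocksfoot (2), knapweed (2), Yorkshire fog (2), bird's-foot trefoil (1)
Species richness = number of distinct species = 12

12


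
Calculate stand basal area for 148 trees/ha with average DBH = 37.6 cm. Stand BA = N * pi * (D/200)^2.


(D/200)^2 = (37.6/200)^2 = 0.188^2 = 0.035344
Individual BA = 3.141593 * 0.035344 = 0.111036 m^2
Stand BA = 148 * 0.111036 = 16.4333 ≈ 16.43 m^2/ha

16.43 m^2/ha


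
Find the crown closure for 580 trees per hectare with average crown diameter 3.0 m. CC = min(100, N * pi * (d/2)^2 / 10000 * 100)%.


(d/2)^2 = (3.0/2)^2 = 1.5^2 = 2.25
Crown area = 3.141593 * 2.25 = 7.06858 m^2
N * area / 10000 * 100 = 580 * 7.06858 / 10000 * 100 = 40.9978
CC = min(100, 40.9978) = 40.9978 ≈ 41.0%

41.0%


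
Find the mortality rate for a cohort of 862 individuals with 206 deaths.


Mortality rate = 206 / 862 = 0.238979 ≈ 0.2390

0.2390


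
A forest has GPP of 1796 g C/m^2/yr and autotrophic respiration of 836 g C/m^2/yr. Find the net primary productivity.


NPP = GPP - Ra = 1796 - 836 = 960 g C/m^2/yr

960 g C/m^2/yr


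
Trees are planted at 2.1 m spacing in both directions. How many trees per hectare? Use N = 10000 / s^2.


N = 10000 / 2.1^2 = 10000 / 4.41 = 2267.57 ≈ 2268 trees/ha

2268 trees/ha


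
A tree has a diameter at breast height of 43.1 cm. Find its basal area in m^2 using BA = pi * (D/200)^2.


D/200 = 43.1/200 = 0.2155 m
(D/200)^2 = 0.2155^2 = 0.04644025
BA = 3.141593 * 0.04644025 = 0.145896 ≈ 0.1459 m^2

0.1459 m^2


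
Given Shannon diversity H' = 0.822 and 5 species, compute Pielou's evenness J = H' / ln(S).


ln(5) = 1.60944
J = H' / ln(S) = 0.822 / 1.60944 = 0.510737 ≈ 0.5107

0.5107


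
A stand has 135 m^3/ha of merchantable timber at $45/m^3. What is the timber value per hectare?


Value = 135 * 45 = $6075/ha

$6075/ha


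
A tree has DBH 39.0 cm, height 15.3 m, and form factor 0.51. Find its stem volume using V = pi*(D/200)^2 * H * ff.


(D/200)^2 = (39.0/200)^2 = 0.195^2 = 0.038025
BA = 3.141593 * 0.038025 = 0.119459 m^2
V = 0.119459 * 15.3 * 0.51 = 0.932139 ≈ 0.932 m^3

0.932 m^3


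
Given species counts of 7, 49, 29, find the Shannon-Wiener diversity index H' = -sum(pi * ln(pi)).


Total N = 7 + 49 + 29 = 85
Per-species terms:
  p = 7/85 = 0.082353; ln(p) = -2.496740; p*ln(p) = 0.082353 * (-2.496740) = -0.205614
  p = 49/85 = 0.576471; ln(p) = -0.550830; p*ln(p) = 0.576471 * (-0.550830) = -0.317538
  p = 29/85 = 0.341176; ln(p) = -1.075357; p*ln(p) = 0.341176 * (-1.075357) = -0.366886
sum(p*ln(p)) = (-0.205614) + (-0.317538) + (-0.366886) = -0.890038
H' = -(-0.890038) = 0.890038 ≈ 0.8900

0.8900


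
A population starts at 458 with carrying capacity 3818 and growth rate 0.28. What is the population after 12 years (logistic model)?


(K - N0)/N0 = (3818 - 458)/458 = 3360/458 = 7.33624
r*t = 0.28 * 12 = 3.36; exp(-3.36) = 0.0347353
7.33624 * 0.0347353 = 0.254826
1 + 0.254826 = 1.25483
N = 3818 / 1.25483 = 3042.64 ≈ 3043

3043


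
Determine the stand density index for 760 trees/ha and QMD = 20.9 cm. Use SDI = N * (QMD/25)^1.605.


QMD/25 = 20.9/25 = 0.836
(0.836)^1.605 = exp(1.605 * ln(0.836)) = exp(1.605 * (-0.179127)) = exp(-0.287499) = 0.750137
SDI = 760 * 0.750137 = 570.104 ≈ 570

570


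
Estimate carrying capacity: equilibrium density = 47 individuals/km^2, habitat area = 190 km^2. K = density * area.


K = 47 * 190 = 8930 individuals

8930 individuals


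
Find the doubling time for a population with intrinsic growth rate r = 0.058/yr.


td = ln(2) / 0.058 = 0.693147 / 0.058 = 11.9508 ≈ 12.0 years

12.0 years


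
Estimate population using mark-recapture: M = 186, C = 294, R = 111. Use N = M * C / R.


N = M * C / R = 186 * 294 / 111 = 54684 / 111 = 492.65 ≈ 493

493 individuals


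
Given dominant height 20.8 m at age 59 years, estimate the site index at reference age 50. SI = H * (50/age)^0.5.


50/59 = 0.847458
(0.847458)^0.5 = 0.920575
SI = 20.8 * 0.920575 = 19.1480 ≈ 19.1 m

19.1 m


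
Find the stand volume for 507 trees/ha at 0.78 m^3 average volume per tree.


V_stand = 507 * 0.78 = 395.46 ≈ 395.5 m^3/ha

395.5 m^3/ha


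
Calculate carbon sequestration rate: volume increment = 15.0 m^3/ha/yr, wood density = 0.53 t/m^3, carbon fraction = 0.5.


C = 15.0 * 0.53 * 0.5 = 3.975 ≈ 3.98 t C/ha/yr

3.98 t C/ha/yr


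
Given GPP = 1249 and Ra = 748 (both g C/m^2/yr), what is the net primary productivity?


NPP = GPP - Ra = 1249 - 748 = 501 g C/m^2/yr

501 g C/m^2/yr


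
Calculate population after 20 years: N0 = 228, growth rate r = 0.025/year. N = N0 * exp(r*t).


r*t = 0.025 * 20 = 0.5
exp(0.5) = 1.64872
N = 228 * 1.64872 = 375.908 ≈ 376

376


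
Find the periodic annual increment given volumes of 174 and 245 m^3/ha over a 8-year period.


PAI = (V2 - V1) / period = (245 - 174) / 8 = 71 / 8 = 8.8750 ≈ 8.88 m^3/ha/yr

8.88 m^3/ha/yr


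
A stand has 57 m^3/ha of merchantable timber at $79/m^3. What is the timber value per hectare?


Value = 57 * 79 = $4503/ha

$4503/ha


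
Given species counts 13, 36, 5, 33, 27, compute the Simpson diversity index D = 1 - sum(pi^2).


Total N = 13 + 36 + 5 + 33 + 27 = 114
Per-species terms:
  p = 13/114 = 0.114035; p^2 = 0.114035^2 = 0.013004
  p = 36/114 = 0.315789; p^2 = 0.315789^2 = 0.099723
  p = 5/114 = 0.043860; p^2 = 0.043860^2 = 0.001924
  p = 33/114 = 0.289474; p^2 = 0.289474^2 = 0.083795
  p = 27/114 = 0.236842; p^2 = 0.236842^2 = 0.056094
sum(p^2) = 0.013004 + 0.099723 + 0.001924 + 0.083795 + 0.056094 = 0.254540
D = 1 - 0.254540 = 0.745460 ≈ 0.7455

0.7455


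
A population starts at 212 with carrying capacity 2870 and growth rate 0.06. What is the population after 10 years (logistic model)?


(K - N0)/N0 = (2870 - 212)/212 = 2658/212 = 12.5377
r*t = 0.06 * 10 = 0.6; exp(-0.6) = 0.548812
12.5377 * 0.548812 = 6.88084
1 + 6.88084 = 7.88084
N = 2870 / 7.88084 = 364.174 ≈ 364

364


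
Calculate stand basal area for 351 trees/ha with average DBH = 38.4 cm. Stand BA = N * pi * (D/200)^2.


(D/200)^2 = (38.4/200)^2 = 0.192^2 = 0.036864
Individual BA = 3.141593 * 0.036864 = 0.115812 m^2
Stand BA = 351 * 0.115812 = 40.6500 ≈ 40.65 m^2/ha

40.65 m^2/ha


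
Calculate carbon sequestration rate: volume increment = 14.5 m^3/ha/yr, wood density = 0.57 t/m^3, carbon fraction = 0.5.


C = 14.5 * 0.57 * 0.5 = 4.1325 ≈ 4.13 t C/ha/yr

4.13 t C/ha/yr


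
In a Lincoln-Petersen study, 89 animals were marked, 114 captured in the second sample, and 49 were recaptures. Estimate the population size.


N = M * C / R = 89 * 114 / 49 = 10146 / 49 = 207.06 ≈ 207

207 individuals


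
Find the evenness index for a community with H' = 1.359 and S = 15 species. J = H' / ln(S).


ln(15) = 2.70805
J = H' / ln(S) = 1.359 / 2.70805 = 0.501837 ≈ 0.5018

0.5018


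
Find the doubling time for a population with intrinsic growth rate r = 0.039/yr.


td = ln(2) / 0.039 = 0.693147 / 0.039 = 17.7730 ≈ 17.8 years

17.8 years


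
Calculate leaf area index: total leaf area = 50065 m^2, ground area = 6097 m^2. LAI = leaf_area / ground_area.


LAI = 50065 / 6097 = 8.2114 ≈ 8.21

8.21


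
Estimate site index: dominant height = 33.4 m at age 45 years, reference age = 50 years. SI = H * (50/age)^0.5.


50/45 = 1.11111
(1.11111)^0.5 = 1.05409
SI = 33.4 * 1.05409 = 35.2066 ≈ 35.2 m

35.2 m


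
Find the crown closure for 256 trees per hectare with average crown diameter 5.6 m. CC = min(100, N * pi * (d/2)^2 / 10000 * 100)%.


(d/2)^2 = (5.6/2)^2 = 2.8^2 = 7.84
Crown area = 3.141593 * 7.84 = 24.6301 m^2
N * area / 10000 * 100 = 256 * 24.6301 / 10000 * 100 = 63.0531
CC = min(100, 63.0531) = 63.0531 ≈ 63.1%

63.1%


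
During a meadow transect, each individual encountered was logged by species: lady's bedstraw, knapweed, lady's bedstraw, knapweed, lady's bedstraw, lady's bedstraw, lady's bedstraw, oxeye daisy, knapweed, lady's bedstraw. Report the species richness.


Total individuals logged = 10
Distinct species (count of individuals): lady's bedstraw (6), knapweed (3), oxeye daisy (1)
Species richness = number of distinct species = 3

3


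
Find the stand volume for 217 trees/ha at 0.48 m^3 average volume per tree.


V_stand = 217 * 0.48 = 104.16 ≈ 104.2 m^3/ha

104.2 m^3/ha


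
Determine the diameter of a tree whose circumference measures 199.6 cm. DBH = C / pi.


DBH = C / pi = 199.6 / 3.141593 = 63.5346 ≈ 63.53 cm

63.53 cm


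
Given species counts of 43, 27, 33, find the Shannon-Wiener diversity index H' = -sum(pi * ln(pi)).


Total N = 43 + 27 + 33 = 103
Per-species terms:
  p = 43/103 = 0.417476; ln(p) = -0.873528; p*ln(p) = 0.417476 * (-0.873528) = -0.364677
  p = 27/103 = 0.262136; ln(p) = -1.338892; p*ln(p) = 0.262136 * (-1.338892) = -0.350972
  p = 33/103 = 0.320388; ln(p) = -1.138223; p*ln(p) = 0.320388 * (-1.138223) = -0.364673
sum(p*ln(p)) = (-0.364677) + (-0.350972) + (-0.364673) = -1.080322
H' = -(-1.080322) = 1.080322 ≈ 1.0803

1.0803


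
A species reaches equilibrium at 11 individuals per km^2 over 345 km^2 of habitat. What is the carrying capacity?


K = 11 * 345 = 3795 individuals

3795 individuals


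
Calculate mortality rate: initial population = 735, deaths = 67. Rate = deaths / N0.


Mortality rate = 67 / 735 = 0.091156 ≈ 0.0912

0.0912


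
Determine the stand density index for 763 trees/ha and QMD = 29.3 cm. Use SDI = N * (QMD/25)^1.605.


QMD/25 = 29.3/25 = 1.172
(1.172)^1.605 = exp(1.605 * ln(1.172)) = exp(1.605 * 0.158712) = exp(0.254733) = 1.29012
SDI = 763 * 1.29012 = 984.362 ≈ 984

984


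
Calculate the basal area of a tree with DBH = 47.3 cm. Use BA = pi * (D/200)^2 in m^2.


D/200 = 47.3/200 = 0.2365 m
(D/200)^2 = 0.2365^2 = 0.05593225
BA = 3.141593 * 0.05593225 = 0.175716 ≈ 0.1757 m^2

0.1757 m^2


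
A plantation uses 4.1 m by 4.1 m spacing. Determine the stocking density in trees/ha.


N = 10000 / 4.1^2 = 10000 / 16.81 = 594.884 ≈ 595 trees/ha

595 trees/ha


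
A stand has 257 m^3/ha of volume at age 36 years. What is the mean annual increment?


MAI = 257 / 36 = 7.1389 ≈ 7.14 m^3/ha/yr

7.14 m^3/ha/yr


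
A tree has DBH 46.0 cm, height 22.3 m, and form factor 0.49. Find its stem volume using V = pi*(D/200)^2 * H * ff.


(D/200)^2 = (46.0/200)^2 = 0.23^2 = 0.0529
BA = 3.141593 * 0.0529 = 0.166190 m^2
V = 0.166190 * 22.3 * 0.49 = 1.81596 ≈ 1.816 m^3

1.816 m^3


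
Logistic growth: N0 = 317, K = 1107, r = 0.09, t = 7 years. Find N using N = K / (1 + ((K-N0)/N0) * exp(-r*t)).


(K - N0)/N0 = (1107 - 317)/317 = 790/317 = 2.49211
r*t = 0.09 * 7 = 0.63; exp(-0.63) = 0.532592
2.49211 * 0.532592 = 1.32728
1 + 1.32728 = 2.32728
N = 1107 / 2.32728 = 475.663 ≈ 476

476


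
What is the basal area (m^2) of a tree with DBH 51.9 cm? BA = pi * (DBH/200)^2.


D/200 = 51.9/200 = 0.2595 m
(D/200)^2 = 0.2595^2 = 0.06734025
BA = 3.141593 * 0.06734025 = 0.211556 ≈ 0.2116 m^2

0.2116 m^2


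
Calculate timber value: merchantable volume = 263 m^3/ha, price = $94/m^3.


Value = 263 * 94 = $24722/ha

$24722/ha


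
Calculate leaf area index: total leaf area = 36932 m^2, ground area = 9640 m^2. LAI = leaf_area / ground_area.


LAI = 36932 / 9640 = 3.8311 ≈ 3.83

3.83


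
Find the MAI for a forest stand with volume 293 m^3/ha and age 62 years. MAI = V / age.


MAI = 293 / 62 = 4.7258 ≈ 4.73 m^3/ha/yr

4.73 m^3/ha/yr


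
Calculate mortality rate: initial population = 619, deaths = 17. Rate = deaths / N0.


Mortality rate = 17 / 619 = 0.027464 ≈ 0.0275

0.0275


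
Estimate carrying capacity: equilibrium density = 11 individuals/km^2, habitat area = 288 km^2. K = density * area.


K = 11 * 288 = 3168 individuals

3168 individuals


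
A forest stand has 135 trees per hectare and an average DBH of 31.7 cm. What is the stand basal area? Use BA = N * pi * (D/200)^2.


(D/200)^2 = (31.7/200)^2 = 0.1585^2 = 0.02512225
Individual BA = 3.141593 * 0.02512225 = 0.0789239 m^2
Stand BA = 135 * 0.0789239 = 10.6547 ≈ 10.65 m^2/ha

10.65 m^2/ha


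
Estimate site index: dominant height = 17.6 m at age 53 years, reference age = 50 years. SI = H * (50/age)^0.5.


50/53 = 0.943396
(0.943396)^0.5 = 0.971286
SI = 17.6 * 0.971286 = 17.0946 ≈ 17.1 m

17.1 m


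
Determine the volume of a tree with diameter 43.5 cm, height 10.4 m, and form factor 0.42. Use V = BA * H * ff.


(D/200)^2 = (43.5/200)^2 = 0.2175^2 = 0.04730625
BA = 3.141593 * 0.04730625 = 0.148617 m^2
V = 0.148617 * 10.4 * 0.42 = 0.649159 ≈ 0.649 m^3

0.649 m^3


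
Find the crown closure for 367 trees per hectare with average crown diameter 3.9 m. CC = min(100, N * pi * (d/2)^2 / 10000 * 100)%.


(d/2)^2 = (3.9/2)^2 = 1.95^2 = 3.8025
Crown area = 3.141593 * 3.8025 = 11.9459 m^2
N * area / 10000 * 100 = 367 * 11.9459 / 10000 * 100 = 43.8415
CC = min(100, 43.8415) = 43.8415 ≈ 43.8%

43.8%


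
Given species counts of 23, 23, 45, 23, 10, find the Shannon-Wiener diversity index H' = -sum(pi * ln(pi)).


Total N = 23 + 23 + 45 + 23 + 10 = 124
Per-species terms:
  p = 23/124 = 0.185484; ln(p) = -1.684787; p*ln(p) = 0.185484 * (-1.684787) = -0.312501
  p = 23/124 = 0.185484; ln(p) = -1.684787; p*ln(p) = 0.185484 * (-1.684787) = -0.312501
  p = 45/124 = 0.362903; ln(p) = -1.013620; p*ln(p) = 0.362903 * (-1.013620) = -0.367846
  p = 23/124 = 0.185484; ln(p) = -1.684787; p*ln(p) = 0.185484 * (-1.684787) = -0.312501
  p = 10/124 = 0.080645; ln(p) = -2.517698; p*ln(p) = 0.080645 * (-2.517698) = -0.203040
sum(p*ln(p)) = (-0.312501) + (-0.312501) + (-0.367846) + (-0.312501) + (-0.203040) = -1.508389
H' = -(-1.508389) = 1.508389 ≈ 1.5084

1.5084


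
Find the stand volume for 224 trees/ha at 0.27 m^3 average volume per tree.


V_stand = 224 * 0.27 = 60.48 ≈ 60.5 m^3/ha

60.5 m^3/ha


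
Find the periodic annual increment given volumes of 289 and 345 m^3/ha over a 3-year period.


PAI = (V2 - V1) / period = (345 - 289) / 3 = 56 / 3 = 18.6667 ≈ 18.67 m^3/ha/yr

18.67 m^3/ha/yr


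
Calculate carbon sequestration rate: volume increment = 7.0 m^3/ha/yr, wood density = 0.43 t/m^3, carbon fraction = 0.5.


C = 7.0 * 0.43 * 0.5 = 1.505 ≈ 1.51 t C/ha/yr

1.51 t C/ha/yr


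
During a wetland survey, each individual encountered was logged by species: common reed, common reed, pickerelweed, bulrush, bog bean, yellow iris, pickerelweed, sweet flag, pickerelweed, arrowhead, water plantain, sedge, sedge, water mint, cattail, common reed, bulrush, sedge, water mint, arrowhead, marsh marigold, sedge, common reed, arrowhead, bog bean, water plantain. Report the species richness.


Total individuals logged = 26
Distinct species (count of individuals): common reed (4), pickerelweed (3), bulrush (2), bog bean (2), yellow iris (1), sweet flag (1), arrowhead (3), water plantain (2), sedge (4), water mint (2), cattail (1), marsh marigold (1)
Species richness = number of distinct species = 12

12


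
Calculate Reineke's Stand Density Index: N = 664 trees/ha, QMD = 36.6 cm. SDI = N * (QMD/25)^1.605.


QMD/25 = 36.6/25 = 1.464
(1.464)^1.605 = exp(1.605 * ln(1.464)) = exp(1.605 * 0.381172) = exp(0.611781) = 1.84371
SDI = 664 * 1.84371 = 1224.22 ≈ 1224

1224


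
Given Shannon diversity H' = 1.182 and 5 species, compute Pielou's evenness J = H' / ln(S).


ln(5) = 1.60944
J = H' / ln(S) = 1.182 / 1.60944 = 0.734417 ≈ 0.7344

0.7344


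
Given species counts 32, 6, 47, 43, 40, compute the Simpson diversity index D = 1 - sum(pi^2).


Total N = 32 + 6 + 47 + 43 + 40 = 168
Per-species terms:
  p = 32/168 = 0.190476; p^2 = 0.190476^2 = 0.036281
  p = 6/168 = 0.035714; p^2 = 0.035714^2 = 0.001275
  p = 47/168 = 0.279762; p^2 = 0.279762^2 = 0.078267
  p = 43/168 = 0.255952; p^2 = 0.255952^2 = 0.065511
  p = 40/168 = 0.238095; p^2 = 0.238095^2 = 0.056689
sum(p^2) = 0.036281 + 0.001275 + 0.078267 + 0.065511 + 0.056689 = 0.238023
D = 1 - 0.238023 = 0.761977 ≈ 0.7620

0.7620


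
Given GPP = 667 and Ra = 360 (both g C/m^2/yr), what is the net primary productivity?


NPP = GPP - Ra = 667 - 360 = 307 g C/m^2/yr

307 g C/m^2/yr


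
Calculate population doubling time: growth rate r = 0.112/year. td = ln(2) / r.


td = ln(2) / 0.112 = 0.693147 / 0.112 = 6.18881 ≈ 6.2 years

6.2 years


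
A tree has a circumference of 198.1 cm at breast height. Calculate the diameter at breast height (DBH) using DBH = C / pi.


DBH = C / pi = 198.1 / 3.141593 = 63.0572 ≈ 63.06 cm

63.06 cm


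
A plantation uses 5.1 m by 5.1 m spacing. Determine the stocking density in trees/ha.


N = 10000 / 5.1^2 = 10000 / 26.01 = 384.468 ≈ 384 trees/ha

384 trees/ha


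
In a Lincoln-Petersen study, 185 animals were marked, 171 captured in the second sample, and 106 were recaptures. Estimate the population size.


N = M * C / R = 185 * 171 / 106 = 31635 / 106 = 298.44 ≈ 298

298 individuals


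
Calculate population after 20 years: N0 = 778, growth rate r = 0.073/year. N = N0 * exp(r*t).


r*t = 0.073 * 20 = 1.46
exp(1.46) = 4.30596
N = 778 * 4.30596 = 3350.04 ≈ 3350

3350


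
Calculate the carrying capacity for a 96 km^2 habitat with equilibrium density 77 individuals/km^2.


K = 77 * 96 = 7392 individuals

7392 individuals


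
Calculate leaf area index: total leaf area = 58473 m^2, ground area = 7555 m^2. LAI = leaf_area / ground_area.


LAI = 58473 / 7555 = 7.7396 ≈ 7.74

7.74


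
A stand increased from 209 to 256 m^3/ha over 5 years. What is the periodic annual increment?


PAI = (V2 - V1) / period = (256 - 209) / 5 = 47 / 5 = 9.40 m^3/ha/yr

9.40 m^3/ha/yr


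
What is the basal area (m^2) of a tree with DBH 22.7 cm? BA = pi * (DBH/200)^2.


D/200 = 22.7/200 = 0.1135 m
(D/200)^2 = 0.1135^2 = 0.01288225
BA = 3.141593 * 0.01288225 = 0.0404708 ≈ 0.0405 m^2

0.0405 m^2


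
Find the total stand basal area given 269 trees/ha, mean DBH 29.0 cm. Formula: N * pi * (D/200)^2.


(D/200)^2 = (29.0/200)^2 = 0.145^2 = 0.021025
Individual BA = 3.141593 * 0.021025 = 0.0660520 m^2
Stand BA = 269 * 0.0660520 = 17.7680 ≈ 17.77 m^2/ha

17.77 m^2/ha


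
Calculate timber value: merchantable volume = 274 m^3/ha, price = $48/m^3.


Value = 274 * 48 = $13152/ha

$13152/ha


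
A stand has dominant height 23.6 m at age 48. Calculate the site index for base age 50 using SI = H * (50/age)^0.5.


50/48 = 1.04167
(1.04167)^0.5 = 1.02062
SI = 23.6 * 1.02062 = 24.0866 ≈ 24.1 m

24.1 m


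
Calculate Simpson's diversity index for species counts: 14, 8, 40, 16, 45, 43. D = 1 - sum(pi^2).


Total N = 14 + 8 + 40 + 16 + 45 + 43 = 166
Per-species terms:
  p = 14/166 = 0.084337; p^2 = 0.084337^2 = 0.007113
  p = 8/166 = 0.048193; p^2 = 0.048193^2 = 0.002323
  p = 40/166 = 0.240964; p^2 = 0.240964^2 = 0.058064
  p = 16/166 = 0.096386; p^2 = 0.096386^2 = 0.009290
  p = 45/166 = 0.271084; p^2 = 0.271084^2 = 0.073487
  p = 43/166 = 0.259036; p^2 = 0.259036^2 = 0.067100
sum(p^2) = 0.007113 + 0.002323 + 0.058064 + 0.009290 + 0.073487 + 0.067100 = 0.217377
D = 1 - 0.217377 = 0.782623 ≈ 0.7826

0.7826


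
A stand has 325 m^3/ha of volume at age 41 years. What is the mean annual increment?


MAI = 325 / 41 = 7.9268 ≈ 7.93 m^3/ha/yr

7.93 m^3/ha/yr


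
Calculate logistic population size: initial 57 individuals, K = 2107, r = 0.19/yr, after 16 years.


(K - N0)/N0 = (2107 - 57)/57 = 2050/57 = 35.9649
r*t = 0.19 * 16 = 3.04; exp(-3.04) = 0.0478349
35.9649 * 0.0478349 = 1.72038
1 + 1.72038 = 2.72038
N = 2107 / 2.72038 = 774.524 ≈ 775

775


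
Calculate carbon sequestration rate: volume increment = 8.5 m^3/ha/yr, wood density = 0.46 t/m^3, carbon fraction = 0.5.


C = 8.5 * 0.46 * 0.5 = 1.955 ≈ 1.96 t C/ha/yr

1.96 t C/ha/yr


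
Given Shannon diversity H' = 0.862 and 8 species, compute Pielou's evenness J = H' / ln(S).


ln(8) = 2.07944
J = H' / ln(S) = 0.862 / 2.07944 = 0.414535 ≈ 0.4145

0.4145


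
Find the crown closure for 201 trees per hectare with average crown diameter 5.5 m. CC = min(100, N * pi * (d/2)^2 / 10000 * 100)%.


(d/2)^2 = (5.5/2)^2 = 2.75^2 = 7.5625
Crown area = 3.141593 * 7.5625 = 23.7583 m^2
N * area / 10000 * 100 = 201 * 23.7583 / 10000 * 100 = 47.7542
CC = min(100, 47.7542) = 47.7542 ≈ 47.8%

47.8%


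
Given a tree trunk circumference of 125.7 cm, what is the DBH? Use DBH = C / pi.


DBH = C / pi = 125.7 / 3.141593 = 40.0115 ≈ 40.01 cm

40.01 cm


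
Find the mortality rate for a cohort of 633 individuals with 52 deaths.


Mortality rate = 52 / 633 = 0.082148 ≈ 0.0821

0.0821


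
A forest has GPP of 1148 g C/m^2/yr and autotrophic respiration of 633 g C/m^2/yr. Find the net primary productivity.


NPP = GPP - Ra = 1148 - 633 = 515 g C/m^2/yr

515 g C/m^2/yr


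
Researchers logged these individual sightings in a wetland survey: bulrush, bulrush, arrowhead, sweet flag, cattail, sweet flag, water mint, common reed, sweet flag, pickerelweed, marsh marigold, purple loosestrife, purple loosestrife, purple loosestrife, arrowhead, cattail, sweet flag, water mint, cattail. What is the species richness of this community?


Total individuals logged = 19
Distinct species (count of individuals): bulrush (2), arrowhead (2), sweet flag (4), cattail (3), water mint (2), common reed (1), pickerelweed (1), marsh marigold (1), purple loosestrife (3)
Species richness = number of distinct species = 9

9


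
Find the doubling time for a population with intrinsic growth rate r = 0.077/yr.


td = ln(2) / 0.077 = 0.693147 / 0.077 = 9.00191 ≈ 9.0 years

9.0 years


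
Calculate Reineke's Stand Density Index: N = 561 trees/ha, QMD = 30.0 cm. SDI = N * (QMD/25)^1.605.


QMD/25 = 30.0/25 = 1.2
(1.2)^1.605 = exp(1.605 * ln(1.2)) = exp(1.605 * 0.182322) = exp(0.292627) = 1.33994
SDI = 561 * 1.33994 = 751.706 ≈ 752

752


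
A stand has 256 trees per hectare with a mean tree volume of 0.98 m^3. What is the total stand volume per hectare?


V_stand = 256 * 0.98 = 250.88 ≈ 250.9 m^3/ha

250.9 m^3/ha


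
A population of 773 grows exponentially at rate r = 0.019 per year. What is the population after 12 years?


r*t = 0.019 * 12 = 0.228
exp(0.228) = 1.25609
N = 773 * 1.25609 = 970.958 ≈ 971

971


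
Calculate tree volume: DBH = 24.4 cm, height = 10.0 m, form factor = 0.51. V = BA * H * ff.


(D/200)^2 = (24.4/200)^2 = 0.122^2 = 0.014884
BA = 3.141593 * 0.014884 = 0.0467595 m^2
V = 0.0467595 * 10.0 * 0.51 = 0.238473 ≈ 0.238 m^3

0.238 m^3


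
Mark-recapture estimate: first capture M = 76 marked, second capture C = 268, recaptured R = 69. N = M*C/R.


N = M * C / R = 76 * 268 / 69 = 20368 / 69 = 295.19 ≈ 295

295 individuals


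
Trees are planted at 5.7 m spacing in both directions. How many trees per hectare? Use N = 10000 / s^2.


N = 10000 / 5.7^2 = 10000 / 32.49 = 307.787 ≈ 308 trees/ha

308 trees/ha


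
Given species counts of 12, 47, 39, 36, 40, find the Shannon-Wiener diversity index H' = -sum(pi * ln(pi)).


Total N = 12 + 47 + 39 + 36 + 40 = 174
Per-species terms:
  p = 12/174 = 0.068966; ln(p) = -2.674142; p*ln(p) = 0.068966 * (-2.674142) = -0.184425
  p = 47/174 = 0.270115; ln(p) = -1.308907; p*ln(p) = 0.270115 * (-1.308907) = -0.353555
  p = 39/174 = 0.224138; ln(p) = -1.495493; p*ln(p) = 0.224138 * (-1.495493) = -0.335197
  p = 36/174 = 0.206897; ln(p) = -1.575534; p*ln(p) = 0.206897 * (-1.575534) = -0.325973
  p = 40/174 = 0.229885; ln(p) = -1.470176; p*ln(p) = 0.229885 * (-1.470176) = -0.337971
sum(p*ln(p)) = (-0.184425) + (-0.353555) + (-0.335197) + (-0.325973) + (-0.337971) = -1.537121
H' = -(-1.537121) = 1.537121 ≈ 1.5371

1.5371


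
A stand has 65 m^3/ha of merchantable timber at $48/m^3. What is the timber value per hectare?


Value = 65 * 48 = $3120/ha

$3120/ha


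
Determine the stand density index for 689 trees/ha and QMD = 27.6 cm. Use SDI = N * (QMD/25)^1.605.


QMD/25 = 27.6/25 = 1.104
(1.104)^1.605 = exp(1.605 * ln(1.104)) = exp(1.605 * 0.0989399) = exp(0.158799) = 1.17210
SDI = 689 * 1.17210 = 807.577 ≈ 808

808


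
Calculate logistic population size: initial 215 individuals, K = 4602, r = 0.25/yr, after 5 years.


(K - N0)/N0 = (4602 - 215)/215 = 4387/215 = 20.4047
r*t = 0.25 * 5 = 1.25; exp(-1.25) = 0.286505
20.4047 * 0.286505 = 5.84605
1 + 5.84605 = 6.84605
N = 4602 / 6.84605 = 672.212 ≈ 672

672


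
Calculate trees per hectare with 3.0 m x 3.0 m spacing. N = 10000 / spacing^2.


N = 10000 / 3.0^2 = 10000 / 9 = 1111.11 ≈ 1111 trees/ha

1111 trees/ha


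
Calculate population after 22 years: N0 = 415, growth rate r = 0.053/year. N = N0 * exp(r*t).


r*t = 0.053 * 22 = 1.166
exp(1.166) = 3.20913
N = 415 * 3.20913 = 1331.79 ≈ 1332

1332
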